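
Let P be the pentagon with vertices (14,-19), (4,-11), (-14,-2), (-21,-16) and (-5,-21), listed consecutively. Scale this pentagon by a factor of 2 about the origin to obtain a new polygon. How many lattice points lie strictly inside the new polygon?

Using the shoelace formula, 2A = |[14·(-11) − 4·(-19)] + [4·(-2) − (-14)·(-11)] + [(-14)·(-16) − (-21)·(-2)] + [(-21)·(-21) − (-5)·(-16)] + [(-5)·(-19) − 14·(-21)]| = 692, so the area is 346.
Summing gcd(|Δx|,|Δy|) over the edges gives the boundary count: gcd(10,8) + gcd(18,9) + gcd(7,14) + gcd(16,5) + gcd(19,2) = 2+9+7+1+1 = 20.
Scaling by 2 multiplies the area by 2² = 4 (so the new area is 1384) and multiplies the boundary lattice-point count by 2, giving 40.
By Pick's theorem, the interior count of the dilated polygon is 1384 − 40/2 + 1 = 1365.

1365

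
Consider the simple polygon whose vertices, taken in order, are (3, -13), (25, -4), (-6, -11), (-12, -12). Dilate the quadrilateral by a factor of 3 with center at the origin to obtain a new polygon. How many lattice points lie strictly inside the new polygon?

Using the shoelace formula, 2A = |(3·(-4) − 25·(-13)) + (25·(-11) − (-6)·(-4)) + ((-6)·(-12) − (-12)·(-11)) + ((-12)·(-13) − 3·(-12))| = 146, so the area is 73.
The number of boundary lattice points is Σ gcd(|Δx|,|Δy|) = gcd(22,9) + gcd(31,7) + gcd(6,1) + gcd(15,1) = 1+1+1+1 = 4.
Scaling by 3 multiplies the area by 3² = 9 (so the new area is 657) and multiplies the boundary lattice-point count by 3, giving 12.
By Pick's theorem, the interior count of the dilated polygon is 657 − 12/2 + 1 = 652.

652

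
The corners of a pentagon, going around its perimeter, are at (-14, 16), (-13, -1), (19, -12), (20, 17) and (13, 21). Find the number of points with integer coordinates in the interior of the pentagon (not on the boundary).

829

Using the shoelace formula, 2A = |[(-14)·(-1) − (-13)·16] + [(-13)·(-12) − 19·(-1)] + [19·17 − 20·(-12)] + [20·21 − 13·17] + [13·16 − (-14)·21]| = 1661, so the area is 830.5.
Summing gcd(|Δx|,|Δy|) over the edges gives the boundary count: gcd(1,17) + gcd(32,11) + gcd(1,29) + gcd(7,4) + gcd(27,5) = 1+1+1+1+1 = 5.
By Pick's theorem A = I + B/2 − 1, so I = 830.5 − 5/2 + 1 = 829.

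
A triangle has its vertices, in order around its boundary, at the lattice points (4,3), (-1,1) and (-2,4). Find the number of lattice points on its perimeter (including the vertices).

The number of boundary lattice points is Σ gcd(|Δx|,|Δy|) = gcd(5,2) + gcd(1,3) + gcd(6,1) = 1+1+1 = 3.

3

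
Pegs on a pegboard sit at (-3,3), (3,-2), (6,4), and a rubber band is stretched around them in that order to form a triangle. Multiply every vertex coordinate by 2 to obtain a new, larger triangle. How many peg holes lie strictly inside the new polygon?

The shoelace formula gives twice the area as |((-3)·(-2) − 3·3) + (3·4 − 6·(-2)) + (6·3 − (-3)·4)| = 51, so the area is 25.5.
Summing gcd(|Δx|,|Δy|) over the edges gives the boundary count: gcd(6,5) + gcd(3,6) + gcd(9,1) = 1+3+1 = 5.
Scaling by 2 multiplies the area by 2² = 4 (so the new area is 102) and multiplies the boundary lattice-point count by 2, giving 10.
By Pick's theorem, the interior count of the dilated polygon is 102 − 10/2 + 1 = 98.

98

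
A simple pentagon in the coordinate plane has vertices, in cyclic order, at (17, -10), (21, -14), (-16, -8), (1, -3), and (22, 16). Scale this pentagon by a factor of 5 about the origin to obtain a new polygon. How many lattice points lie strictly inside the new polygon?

9656

By the shoelace formula, twice the signed area is |(17·(-14) − 21·(-10)) + (21·(-8) − (-16)·(-14)) + ((-16)·(-3) − 1·(-8)) + (1·16 − 22·(-3)) + (22·(-10) − 17·16)| = 774, so the area is 387.
Along each edge there are gcd(|Δx|,|Δy|)+1 lattice points, so counting each shared vertex once the boundary has gcd(4,4) + gcd(37,6) + gcd(17,5) + gcd(21,19) + gcd(5,26) = 4+1+1+1+1 = 8.
Scaling by 5 multiplies the area by 5² = 25 (so the new area is 9675) and multiplies the boundary lattice-point count by 5, giving 40.
By Pick's theorem, the interior count of the dilated polygon is 9675 − 40/2 + 1 = 9656.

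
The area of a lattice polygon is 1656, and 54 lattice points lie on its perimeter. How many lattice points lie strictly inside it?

1630

From Pick's theorem, I = A − B/2 + 1 = 1656 − 54/2 + 1 = 1630.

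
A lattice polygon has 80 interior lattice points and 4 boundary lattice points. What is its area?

81

Pick's theorem states A = I + B/2 − 1, so A = 80 + 4/2 − 1 = 81.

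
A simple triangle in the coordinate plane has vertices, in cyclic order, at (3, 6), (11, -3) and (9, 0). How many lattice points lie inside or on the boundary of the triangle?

Using the shoelace formula, 2A = |[3·(-3) − 11·6] + [11·0 − 9·(-3)] + [9·6 − 3·0]| = 6, so the area is 3.
The number of boundary lattice points is Σ gcd(|Δx|,|Δy|) = gcd(8,9) + gcd(2,3) + gcd(6,6) = 1+1+6 = 8.
Pick's theorem gives I = A − B/2 + 1 = 3 − 8/2 + 1 = 0, so the closed region contains I + B = 0 + 8 = 8 lattice points.

8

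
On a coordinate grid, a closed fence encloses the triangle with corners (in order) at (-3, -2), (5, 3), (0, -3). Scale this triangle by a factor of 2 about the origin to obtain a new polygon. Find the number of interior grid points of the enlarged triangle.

By the shoelace formula, twice the signed area is |[(-3)·3 − 5·(-2)] + [5·(-3) − 0·3] + [0·(-2) − (-3)·(-3)]| = 23, so the area is 23/2.
Summing gcd(|Δx|,|Δy|) over the edges gives the boundary count: gcd(8,5) + gcd(5,6) + gcd(3,1) = 1+1+1 = 3.
Scaling by 2 multiplies the area by 2² = 4 (so the new area is 46) and multiplies the boundary lattice-point count by 2, giving 6.
By Pick's theorem, the interior count of the dilated polygon is 46 − 6/2 + 1 = 44.

44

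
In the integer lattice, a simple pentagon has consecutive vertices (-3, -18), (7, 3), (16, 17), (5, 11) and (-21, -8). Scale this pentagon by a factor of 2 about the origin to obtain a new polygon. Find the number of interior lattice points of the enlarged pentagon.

1643

Using the shoelace formula, 2A = |((-3)·3 − 7·(-18)) + (7·17 − 16·3) + (16·11 − 5·17) + (5·(-8) − (-21)·11) + ((-21)·(-18) − (-3)·(-8))| = 824, so the area is 412.
Along each edge there are gcd(|Δx|,|Δy|)+1 lattice points, so counting each shared vertex once the boundary has gcd(10,21) + gcd(9,14) + gcd(11,6) + gcd(26,19) + gcd(18,10) = 1+1+1+1+2 = 6.
Scaling by 2 multiplies the area by 2² = 4 (so the new area is 1648) and multiplies the boundary lattice-point count by 2, giving 12.
By Pick's theorem, the interior count of the dilated polygon is 1648 − 12/2 + 1 = 1643.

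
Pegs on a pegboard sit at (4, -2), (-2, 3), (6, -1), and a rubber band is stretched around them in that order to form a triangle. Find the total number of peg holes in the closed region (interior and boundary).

Using the shoelace formula, 2A = |(4·3 − (-2)·(-2)) + ((-2)·(-1) − 6·3) + (6·(-2) − 4·(-1))| = 16, so the area is 8.
Along each edge there are gcd(|Δx|,|Δy|)+1 lattice points, so counting each shared vertex once the boundary has gcd(6,5) + gcd(8,4) + gcd(2,1) = 1+4+1 = 6.
Pick's theorem gives I = A − B/2 + 1 = 8 − 6/2 + 1 = 6, so the closed region contains I + B = 6 + 6 = 12 lattice points.

12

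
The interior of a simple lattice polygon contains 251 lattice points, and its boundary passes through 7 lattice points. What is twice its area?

Pick's theorem states A = I + B/2 − 1, so A = 251 + 7/2 − 1 = 507/2.
Hence 2A = 507.

507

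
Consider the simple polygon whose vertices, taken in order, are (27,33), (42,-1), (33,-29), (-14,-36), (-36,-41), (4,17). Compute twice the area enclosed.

5689

The shoelace formula gives twice the area as |(27·(-1) − 42·33) + (42·(-29) − 33·(-1)) + (33·(-36) − (-14)·(-29)) + ((-14)·(-41) − (-36)·(-36)) + ((-36)·17 − 4·(-41)) + (4·33 − 27·17)| = 5689, so the area is 2844.5.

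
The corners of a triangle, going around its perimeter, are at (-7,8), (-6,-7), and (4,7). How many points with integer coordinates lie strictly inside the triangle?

Using the shoelace formula, 2A = |[(-7)·(-7) − (-6)·8] + [(-6)·7 − 4·(-7)] + [4·8 − (-7)·7]| = 164, so the area is 82.
The number of boundary lattice points is Σ gcd(|Δx|,|Δy|) = gcd(1,15) + gcd(10,14) + gcd(11,1) = 1+2+1 = 4.
Pick's theorem gives I = A − B/2 + 1 = 82 − 4/2 + 1 = 81.

81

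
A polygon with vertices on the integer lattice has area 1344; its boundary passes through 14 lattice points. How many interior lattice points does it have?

From Pick's theorem, I = A − B/2 + 1 = 1344 − 14/2 + 1 = 1338.

1338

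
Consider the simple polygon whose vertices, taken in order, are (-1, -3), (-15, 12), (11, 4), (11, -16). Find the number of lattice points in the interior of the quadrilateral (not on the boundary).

248

The shoelace formula gives twice the area as |((-1)·12 − (-15)·(-3)) + ((-15)·4 − 11·12) + (11·(-16) − 11·4) + (11·(-3) − (-1)·(-16))| = 518, so the area is 259.
The number of boundary lattice points is Σ gcd(|Δx|,|Δy|) = gcd(14,15) + gcd(26,8) + gcd(0,20) + gcd(12,13) = 1+2+20+1 = 24.
By Pick's theorem A = I + B/2 − 1, so I = 259 − 24/2 + 1 = 248.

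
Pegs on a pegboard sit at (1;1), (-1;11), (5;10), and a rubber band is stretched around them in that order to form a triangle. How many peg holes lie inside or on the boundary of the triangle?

32

By the shoelace formula, twice the signed area is |[1·11 − (-1)·1] + [(-1)·10 − 5·11] + [5·1 − 1·10]| = 58, so the area is 29.
Summing gcd(|Δx|,|Δy|) over the edges gives the boundary count: gcd(2,10) + gcd(6,1) + gcd(4,9) = 2+1+1 = 4.
Pick's theorem gives I = A − B/2 + 1 = 29 − 4/2 + 1 = 28, so the closed region contains I + B = 28 + 4 = 32 lattice points.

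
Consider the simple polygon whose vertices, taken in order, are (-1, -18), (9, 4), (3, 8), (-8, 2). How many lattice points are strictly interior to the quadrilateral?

By the shoelace formula, twice the signed area is |((-1)·4 − 9·(-18)) + (9·8 − 3·4) + (3·2 − (-8)·8) + ((-8)·(-18) − (-1)·2)| = 434, so the area is 217.
Summing gcd(|Δx|,|Δy|) over the edges gives the boundary count: gcd(10,22) + gcd(6,4) + gcd(11,6) + gcd(7,20) = 2+2+1+1 = 6.
By Pick's theorem A = I + B/2 − 1, so I = 217 − 6/2 + 1 = 215.

215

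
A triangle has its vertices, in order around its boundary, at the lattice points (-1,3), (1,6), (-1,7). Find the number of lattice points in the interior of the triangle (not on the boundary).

By the shoelace formula, twice the signed area is |((-1)·6 − 1·3) + (1·7 − (-1)·6) + ((-1)·3 − (-1)·7)| = 8, so the area is 4.
The number of boundary lattice points is Σ gcd(|Δx|,|Δy|) = gcd(2,3) + gcd(2,1) + gcd(0,4) = 1+1+4 = 6.
Pick's theorem gives I = A − B/2 + 1 = 4 − 6/2 + 1 = 2.

2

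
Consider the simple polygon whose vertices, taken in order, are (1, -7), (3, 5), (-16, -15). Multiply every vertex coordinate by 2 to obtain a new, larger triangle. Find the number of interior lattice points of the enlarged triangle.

373

Using the shoelace formula, 2A = |[1·5 − 3·(-7)] + [3·(-15) − (-16)·5] + [(-16)·(-7) − 1·(-15)]| = 188, so the area is 94.
Summing gcd(|Δx|,|Δy|) over the edges gives the boundary count: gcd(2,12) + gcd(19,20) + gcd(17,8) = 2+1+1 = 4.
Scaling by 2 multiplies the area by 2² = 4 (so the new area is 376) and multiplies the boundary lattice-point count by 2, giving 8.
By Pick's theorem, the interior count of the dilated polygon is 376 − 8/2 + 1 = 373.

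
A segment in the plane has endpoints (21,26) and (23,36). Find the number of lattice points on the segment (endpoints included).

3

The number of lattice points on a segment between lattice points is gcd(|Δx|,|Δy|) + 1 = gcd(2,10) + 1 = 2 + 1 = 3.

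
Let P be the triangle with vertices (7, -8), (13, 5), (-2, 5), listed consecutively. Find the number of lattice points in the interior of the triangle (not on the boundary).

The shoelace formula gives twice the area as |(7·5 − 13·(-8)) + (13·5 − (-2)·5) + ((-2)·(-8) − 7·5)| = 195, so the area is 97.5.
Along each edge there are gcd(|Δx|,|Δy|)+1 lattice points, so counting each shared vertex once the boundary has gcd(6,13) + gcd(15,0) + gcd(9,13) = 1+15+1 = 17.
Pick's theorem gives I = A − B/2 + 1 = 97.5 − 17/2 + 1 = 90.

90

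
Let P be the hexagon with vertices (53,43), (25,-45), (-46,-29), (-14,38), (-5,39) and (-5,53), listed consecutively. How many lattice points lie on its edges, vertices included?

23

Along each edge there are gcd(|Δx|,|Δy|)+1 lattice points, so counting each shared vertex once the boundary has gcd(28,88) + gcd(71,16) + gcd(32,67) + gcd(9,1) + gcd(0,14) + gcd(58,10) = 4+1+1+1+14+2 = 23.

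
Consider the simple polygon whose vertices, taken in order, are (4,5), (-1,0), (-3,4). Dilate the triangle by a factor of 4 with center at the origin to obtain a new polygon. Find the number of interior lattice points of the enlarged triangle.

225

The shoelace formula gives twice the area as |[4·0 − (-1)·5] + [(-1)·4 − (-3)·0] + [(-3)·5 − 4·4]| = 30, so the area is 15.
The number of boundary lattice points is Σ gcd(|Δx|,|Δy|) = gcd(5,5) + gcd(2,4) + gcd(7,1) = 5+2+1 = 8.
Scaling by 4 multiplies the area by 4² = 16 (so the new area is 240) and multiplies the boundary lattice-point count by 4, giving 32.
By Pick's theorem, the interior count of the dilated polygon is 240 − 32/2 + 1 = 225.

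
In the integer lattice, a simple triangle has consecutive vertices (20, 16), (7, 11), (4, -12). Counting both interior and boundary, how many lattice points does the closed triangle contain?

Using the shoelace formula, 2A = |[20·11 − 7·16] + [7·(-12) − 4·11] + [4·16 − 20·(-12)]| = 284, so the area is 142.
Summing gcd(|Δx|,|Δy|) over the edges gives the boundary count: gcd(13,5) + gcd(3,23) + gcd(16,28) = 1+1+4 = 6.
Pick's theorem gives I = A − B/2 + 1 = 142 − 6/2 + 1 = 140, so the closed region contains I + B = 140 + 6 = 146 lattice points.

146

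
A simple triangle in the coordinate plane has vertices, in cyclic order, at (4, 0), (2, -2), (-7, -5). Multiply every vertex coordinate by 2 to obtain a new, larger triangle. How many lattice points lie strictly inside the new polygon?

By the shoelace formula, twice the signed area is |[4·(-2) − 2·0] + [2·(-5) − (-7)·(-2)] + [(-7)·0 − 4·(-5)]| = 12, so the area is 6.
The number of boundary lattice points is Σ gcd(|Δx|,|Δy|) = gcd(2,2) + gcd(9,3) + gcd(11,5) = 2+3+1 = 6.
Scaling by 2 multiplies the area by 2² = 4 (so the new area is 24) and multiplies the boundary lattice-point count by 2, giving 12.
By Pick's theorem, the interior count of the dilated polygon is 24 − 12/2 + 1 = 19.

19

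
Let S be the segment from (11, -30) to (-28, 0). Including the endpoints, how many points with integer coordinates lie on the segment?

The number of lattice points on a segment between lattice points is gcd(|Δx|,|Δy|) + 1 = gcd(39,30) + 1 = 3 + 1 = 4.

4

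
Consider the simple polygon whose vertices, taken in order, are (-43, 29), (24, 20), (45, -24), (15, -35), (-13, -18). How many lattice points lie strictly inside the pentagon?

The shoelace formula gives twice the area as |[(-43)·20 − 24·29] + [24·(-24) − 45·20] + [45·(-35) − 15·(-24)] + [15·(-18) − (-13)·(-35)] + [(-13)·29 − (-43)·(-18)]| = 6123, so the area is 6123/2.
The number of boundary lattice points is Σ gcd(|Δx|,|Δy|) = gcd(67,9) + gcd(21,44) + gcd(30,11) + gcd(28,17) + gcd(30,47) = 1+1+1+1+1 = 5.
By Pick's theorem A = I + B/2 − 1, so I = 6123/2 − 5/2 + 1 = 3060.

3060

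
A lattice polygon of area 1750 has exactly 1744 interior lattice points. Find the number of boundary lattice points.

Pick's theorem gives A = I + B/2 − 1, so B = 2(A − I + 1) = 2(1750 − 1744 + 1) = 14.

14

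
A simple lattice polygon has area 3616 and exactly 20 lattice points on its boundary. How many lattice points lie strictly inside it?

From Pick's theorem, I = A − B/2 + 1 = 3616 − 20/2 + 1 = 3607.

3607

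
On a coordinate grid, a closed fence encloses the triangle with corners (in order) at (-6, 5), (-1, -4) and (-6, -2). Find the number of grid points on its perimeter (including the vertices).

9

Along each edge there are gcd(|Δx|,|Δy|)+1 lattice points, so counting each shared vertex once the boundary has gcd(5,9) + gcd(5,2) + gcd(0,7) = 1+1+7 = 9.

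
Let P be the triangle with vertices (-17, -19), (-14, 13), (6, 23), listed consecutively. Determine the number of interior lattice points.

300

The shoelace formula gives twice the area as |[(-17)·13 − (-14)·(-19)] + [(-14)·23 − 6·13] + [6·(-19) − (-17)·23]| = 610, so the area is 305.
Summing gcd(|Δx|,|Δy|) over the edges gives the boundary count: gcd(3,32) + gcd(20,10) + gcd(23,42) = 1+10+1 = 12.
Pick's theorem gives I = A − B/2 + 1 = 305 − 12/2 + 1 = 300.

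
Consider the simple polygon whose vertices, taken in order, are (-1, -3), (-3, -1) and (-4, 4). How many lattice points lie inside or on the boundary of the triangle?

7

Using the shoelace formula, 2A = |[(-1)·(-1) − (-3)·(-3)] + [(-3)·4 − (-4)·(-1)] + [(-4)·(-3) − (-1)·4]| = 8, so the area is 4.
Summing gcd(|Δx|,|Δy|) over the edges gives the boundary count: gcd(2,2) + gcd(1,5) + gcd(3,7) = 2+1+1 = 4.
Pick's theorem gives I = A − B/2 + 1 = 4 − 4/2 + 1 = 3, so the closed region contains I + B = 3 + 4 = 7 lattice points.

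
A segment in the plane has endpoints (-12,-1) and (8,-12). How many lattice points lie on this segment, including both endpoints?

The number of lattice points on a segment between lattice points is gcd(|Δx|,|Δy|) + 1 = gcd(20,11) + 1 = 1 + 1 = 2.

2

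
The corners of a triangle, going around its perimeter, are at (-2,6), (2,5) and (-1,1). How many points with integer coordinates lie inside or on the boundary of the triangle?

12

By the shoelace formula, twice the signed area is |[(-2)·5 − 2·6] + [2·1 − (-1)·5] + [(-1)·6 − (-2)·1]| = 19, so the area is 19/2.
The number of boundary lattice points is Σ gcd(|Δx|,|Δy|) = gcd(4,1) + gcd(3,4) + gcd(1,5) = 1+1+1 = 3.
Pick's theorem gives I = A − B/2 + 1 = 19/2 − 3/2 + 1 = 9, so the closed region contains I + B = 9 + 3 = 12 lattice points.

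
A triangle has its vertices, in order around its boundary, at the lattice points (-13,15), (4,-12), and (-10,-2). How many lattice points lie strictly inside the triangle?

103

Using the shoelace formula, 2A = |[(-13)·(-12) − 4·15] + [4·(-2) − (-10)·(-12)] + [(-10)·15 − (-13)·(-2)]| = 208, so the area is 104.
Along each edge there are gcd(|Δx|,|Δy|)+1 lattice points, so counting each shared vertex once the boundary has gcd(17,27) + gcd(14,10) + gcd(3,17) = 1+2+1 = 4.
By Pick's theorem A = I + B/2 − 1, so I = 104 − 4/2 + 1 = 103.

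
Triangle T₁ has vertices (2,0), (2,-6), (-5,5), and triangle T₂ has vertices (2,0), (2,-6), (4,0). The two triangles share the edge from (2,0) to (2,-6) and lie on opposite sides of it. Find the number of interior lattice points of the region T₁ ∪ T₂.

25

The union is the simple quadrilateral with vertices (2,0), (-5,5), (2,-6), (4,0) in order.
Using the shoelace formula, 2A = |[2·5 − (-5)·0] + [(-5)·(-6) − 2·5] + [2·0 − 4·(-6)] + [4·0 − 2·0]| = 54, so the area is 27.
The number of boundary lattice points is Σ gcd(|Δx|,|Δy|) = gcd(7,5) + gcd(7,11) + gcd(2,6) + gcd(2,0) = 1+1+2+2 = 6.
By Pick's theorem I = A − B/2 + 1 = 27 − 6/2 + 1 = 25.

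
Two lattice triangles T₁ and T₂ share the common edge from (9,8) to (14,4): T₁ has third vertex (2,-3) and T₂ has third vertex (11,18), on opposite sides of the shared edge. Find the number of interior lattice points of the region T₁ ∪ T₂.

The union is the simple quadrilateral with vertices (9,8), (2,-3), (14,4), (11,18) in order.
By the shoelace formula, twice the signed area is |(9·(-3) − 2·8) + (2·4 − 14·(-3)) + (14·18 − 11·4) + (11·8 − 9·18)| = 141, so the area is 70.5.
Summing gcd(|Δx|,|Δy|) over the edges gives the boundary count: gcd(7,11) + gcd(12,7) + gcd(3,14) + gcd(2,10) = 1+1+1+2 = 5.
By Pick's theorem I = A − B/2 + 1 = 70.5 − 5/2 + 1 = 69.

69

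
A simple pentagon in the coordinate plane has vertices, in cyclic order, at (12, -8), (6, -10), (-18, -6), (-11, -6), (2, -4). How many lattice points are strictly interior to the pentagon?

72

By the shoelace formula, twice the signed area is |[12·(-10) − 6·(-8)] + [6·(-6) − (-18)·(-10)] + [(-18)·(-6) − (-11)·(-6)] + [(-11)·(-4) − 2·(-6)] + [2·(-8) − 12·(-4)]| = 158, so the area is 79.
Summing gcd(|Δx|,|Δy|) over the edges gives the boundary count: gcd(6,2) + gcd(24,4) + gcd(7,0) + gcd(13,2) + gcd(10,4) = 2+4+7+1+2 = 16.
Pick's theorem gives I = A − B/2 + 1 = 79 − 16/2 + 1 = 72.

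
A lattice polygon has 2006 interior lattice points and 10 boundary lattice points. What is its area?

2010

By Pick's theorem, A = I + B/2 − 1 = 2006 + 10/2 − 1 = 2010.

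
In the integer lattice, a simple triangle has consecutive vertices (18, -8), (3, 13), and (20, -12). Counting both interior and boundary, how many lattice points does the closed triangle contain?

By the shoelace formula, twice the signed area is |[18·13 − 3·(-8)] + [3·(-12) − 20·13] + [20·(-8) − 18·(-12)]| = 18, so the area is 9.
Along each edge there are gcd(|Δx|,|Δy|)+1 lattice points, so counting each shared vertex once the boundary has gcd(15,21) + gcd(17,25) + gcd(2,4) = 3+1+2 = 6.
Pick's theorem gives I = A − B/2 + 1 = 9 − 6/2 + 1 = 7, so the closed region contains I + B = 7 + 6 = 13 lattice points.

13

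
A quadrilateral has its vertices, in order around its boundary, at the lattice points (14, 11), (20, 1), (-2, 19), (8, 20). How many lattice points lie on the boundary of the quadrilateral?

The number of boundary lattice points is Σ gcd(|Δx|,|Δy|) = gcd(6,10) + gcd(22,18) + gcd(10,1) + gcd(6,9) = 2+2+1+3 = 8.

8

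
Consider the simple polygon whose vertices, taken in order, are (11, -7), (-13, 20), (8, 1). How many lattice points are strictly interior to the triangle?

54

Using the shoelace formula, 2A = |(11·20 − (-13)·(-7)) + ((-13)·1 − 8·20) + (8·(-7) − 11·1)| = 111, so the area is 55.5.
The number of boundary lattice points is Σ gcd(|Δx|,|Δy|) = gcd(24,27) + gcd(21,19) + gcd(3,8) = 3+1+1 = 5.
By Pick's theorem A = I + B/2 − 1, so I = 55.5 − 5/2 + 1 = 54.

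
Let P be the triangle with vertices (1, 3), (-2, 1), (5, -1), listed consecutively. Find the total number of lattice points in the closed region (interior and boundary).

The shoelace formula gives twice the area as |(1·1 − (-2)·3) + ((-2)·(-1) − 5·1) + (5·3 − 1·(-1))| = 20, so the area is 10.
Along each edge there are gcd(|Δx|,|Δy|)+1 lattice points, so counting each shared vertex once the boundary has gcd(3,2) + gcd(7,2) + gcd(4,4) = 1+1+4 = 6.
Pick's theorem gives I = A − B/2 + 1 = 10 − 6/2 + 1 = 8, so the closed region contains I + B = 8 + 6 = 14 lattice points.

14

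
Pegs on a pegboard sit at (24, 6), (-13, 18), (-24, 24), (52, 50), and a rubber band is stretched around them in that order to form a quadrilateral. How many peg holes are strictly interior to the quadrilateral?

1350

By the shoelace formula, twice the signed area is |(24·18 − (-13)·6) + ((-13)·24 − (-24)·18) + ((-24)·50 − 52·24) + (52·6 − 24·50)| = 2706, so the area is 1353.
Along each edge there are gcd(|Δx|,|Δy|)+1 lattice points, so counting each shared vertex once the boundary has gcd(37,12) + gcd(11,6) + gcd(76,26) + gcd(28,44) = 1+1+2+4 = 8.
By Pick's theorem A = I + B/2 − 1, so I = 1353 − 8/2 + 1 = 1350.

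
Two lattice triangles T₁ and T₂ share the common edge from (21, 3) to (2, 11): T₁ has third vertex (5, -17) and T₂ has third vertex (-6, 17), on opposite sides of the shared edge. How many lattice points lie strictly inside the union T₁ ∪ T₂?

The union is the simple quadrilateral with vertices (21, 3), (5, -17), (2, 11), (-6, 17) in order.
Using the shoelace formula, 2A = |(21·(-17) − 5·3) + (5·11 − 2·(-17)) + (2·17 − (-6)·11) + ((-6)·3 − 21·17)| = 558, so the area is 279.
Summing gcd(|Δx|,|Δy|) over the edges gives the boundary count: gcd(16,20) + gcd(3,28) + gcd(8,6) + gcd(27,14) = 4+1+2+1 = 8.
By Pick's theorem I = A − B/2 + 1 = 279 − 8/2 + 1 = 276.

276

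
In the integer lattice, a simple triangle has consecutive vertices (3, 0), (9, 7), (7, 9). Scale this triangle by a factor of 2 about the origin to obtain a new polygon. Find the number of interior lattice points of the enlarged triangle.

49

Using the shoelace formula, 2A = |(3·7 − 9·0) + (9·9 − 7·7) + (7·0 − 3·9)| = 26, so the area is 13.
The number of boundary lattice points is Σ gcd(|Δx|,|Δy|) = gcd(6,7) + gcd(2,2) + gcd(4,9) = 1+2+1 = 4.
Scaling by 2 multiplies the area by 2² = 4 (so the new area is 52) and multiplies the boundary lattice-point count by 2, giving 8.
By Pick's theorem, the interior count of the dilated polygon is 52 − 8/2 + 1 = 49.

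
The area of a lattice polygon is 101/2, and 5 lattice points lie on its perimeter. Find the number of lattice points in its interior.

From Pick's theorem, I = A − B/2 + 1 = 101/2 − 5/2 + 1 = 49.

49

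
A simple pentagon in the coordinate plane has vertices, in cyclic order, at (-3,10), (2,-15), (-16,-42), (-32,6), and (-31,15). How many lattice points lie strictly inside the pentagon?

1134

Using the shoelace formula, 2A = |((-3)·(-15) − 2·10) + (2·(-42) − (-16)·(-15)) + ((-16)·6 − (-32)·(-42)) + ((-32)·15 − (-31)·6) + ((-31)·10 − (-3)·15)| = 2298, so the area is 1149.
The number of boundary lattice points is Σ gcd(|Δx|,|Δy|) = gcd(5,25) + gcd(18,27) + gcd(16,48) + gcd(1,9) + gcd(28,5) = 5+9+16+1+1 = 32.
Pick's theorem gives I = A − B/2 + 1 = 1149 − 32/2 + 1 = 1134.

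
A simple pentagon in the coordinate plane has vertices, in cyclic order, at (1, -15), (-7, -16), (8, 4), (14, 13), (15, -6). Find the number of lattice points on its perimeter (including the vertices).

11

Summing gcd(|Δx|,|Δy|) over the edges gives the boundary count: gcd(8,1) + gcd(15,20) + gcd(6,9) + gcd(1,19) + gcd(14,9) = 1+5+3+1+1 = 11.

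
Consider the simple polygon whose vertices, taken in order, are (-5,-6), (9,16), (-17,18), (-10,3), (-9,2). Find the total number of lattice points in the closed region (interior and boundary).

By the shoelace formula, twice the signed area is |((-5)·16 − 9·(-6)) + (9·18 − (-17)·16) + ((-17)·3 − (-10)·18) + ((-10)·2 − (-9)·3) + ((-9)·(-6) − (-5)·2)| = 608, so the area is 304.
Along each edge there are gcd(|Δx|,|Δy|)+1 lattice points, so counting each shared vertex once the boundary has gcd(14,22) + gcd(26,2) + gcd(7,15) + gcd(1,1) + gcd(4,8) = 2+2+1+1+4 = 10.
Pick's theorem gives I = A − B/2 + 1 = 304 − 10/2 + 1 = 300, so the closed region contains I + B = 300 + 10 = 310 lattice points.

310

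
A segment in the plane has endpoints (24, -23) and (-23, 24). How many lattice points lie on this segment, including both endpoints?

The number of lattice points on a segment between lattice points is gcd(|Δx|,|Δy|) + 1 = gcd(47,47) + 1 = 47 + 1 = 48.

48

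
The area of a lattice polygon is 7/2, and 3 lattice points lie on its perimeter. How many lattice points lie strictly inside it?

Pick's theorem A = I + B/2 − 1 rearranges to I = A − B/2 + 1 = 7/2 − 3/2 + 1 = 3.

3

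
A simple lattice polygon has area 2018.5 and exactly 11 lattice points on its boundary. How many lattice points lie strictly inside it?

From Pick's theorem, I = A − B/2 + 1 = 2018.5 − 11/2 + 1 = 2014.

2014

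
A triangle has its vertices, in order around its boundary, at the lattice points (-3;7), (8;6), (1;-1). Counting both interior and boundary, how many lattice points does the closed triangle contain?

The shoelace formula gives twice the area as |[(-3)·6 − 8·7] + [8·(-1) − 1·6] + [1·7 − (-3)·(-1)]| = 84, so the area is 42.
Summing gcd(|Δx|,|Δy|) over the edges gives the boundary count: gcd(11,1) + gcd(7,7) + gcd(4,8) = 1+7+4 = 12.
Pick's theorem gives I = A − B/2 + 1 = 42 − 12/2 + 1 = 37, so the closed region contains I + B = 37 + 12 = 49 lattice points.

49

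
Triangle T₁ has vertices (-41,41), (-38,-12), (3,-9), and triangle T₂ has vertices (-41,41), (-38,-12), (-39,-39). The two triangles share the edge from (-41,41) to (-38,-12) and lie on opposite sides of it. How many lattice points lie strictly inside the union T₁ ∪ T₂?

1156

The union is the simple quadrilateral with vertices (-41,41), (3,-9), (-38,-12), (-39,-39) in order.
By the shoelace formula, twice the signed area is |((-41)·(-9) − 3·41) + (3·(-12) − (-38)·(-9)) + ((-38)·(-39) − (-39)·(-12)) + ((-39)·41 − (-41)·(-39))| = 2316, so the area is 1158.
Along each edge there are gcd(|Δx|,|Δy|)+1 lattice points, so counting each shared vertex once the boundary has gcd(44,50) + gcd(41,3) + gcd(1,27) + gcd(2,80) = 2+1+1+2 = 6.
By Pick's theorem I = A − B/2 + 1 = 1158 − 6/2 + 1 = 1156.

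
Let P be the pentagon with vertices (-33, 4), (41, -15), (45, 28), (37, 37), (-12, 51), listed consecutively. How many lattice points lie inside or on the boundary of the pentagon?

3381

Using the shoelace formula, 2A = |((-33)·(-15) − 41·4) + (41·28 − 45·(-15)) + (45·37 − 37·28) + (37·51 − (-12)·37) + ((-12)·4 − (-33)·51)| = 6749, so the area is 3374.5.
The number of boundary lattice points is Σ gcd(|Δx|,|Δy|) = gcd(74,19) + gcd(4,43) + gcd(8,9) + gcd(49,14) + gcd(21,47) = 1+1+1+7+1 = 11.
Pick's theorem gives I = A − B/2 + 1 = 3374.5 − 11/2 + 1 = 3370, so the closed region contains I + B = 3370 + 11 = 3381 lattice points.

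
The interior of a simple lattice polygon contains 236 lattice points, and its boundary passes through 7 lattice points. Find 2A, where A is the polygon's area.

Pick's theorem states A = I + B/2 − 1, so A = 236 + 7/2 − 1 = 477/2.
Hence 2A = 477.

477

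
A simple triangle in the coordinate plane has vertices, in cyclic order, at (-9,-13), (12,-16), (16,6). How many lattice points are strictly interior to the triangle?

235

Using the shoelace formula, 2A = |((-9)·(-16) − 12·(-13)) + (12·6 − 16·(-16)) + (16·(-13) − (-9)·6)| = 474, so the area is 237.
The number of boundary lattice points is Σ gcd(|Δx|,|Δy|) = gcd(21,3) + gcd(4,22) + gcd(25,19) = 3+2+1 = 6.
By Pick's theorem A = I + B/2 − 1, so I = 237 − 6/2 + 1 = 235.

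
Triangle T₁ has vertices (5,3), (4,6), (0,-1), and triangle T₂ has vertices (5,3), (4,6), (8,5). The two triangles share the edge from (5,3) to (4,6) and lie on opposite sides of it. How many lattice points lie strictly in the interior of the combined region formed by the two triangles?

14

The union is the simple quadrilateral with vertices (5,3), (0,-1), (4,6), (8,5) in order.
By the shoelace formula, twice the signed area is |(5·(-1) − 0·3) + (0·6 − 4·(-1)) + (4·5 − 8·6) + (8·3 − 5·5)| = 30, so the area is 15.
Summing gcd(|Δx|,|Δy|) over the edges gives the boundary count: gcd(5,4) + gcd(4,7) + gcd(4,1) + gcd(3,2) = 1+1+1+1 = 4.
By Pick's theorem I = A − B/2 + 1 = 15 − 4/2 + 1 = 14.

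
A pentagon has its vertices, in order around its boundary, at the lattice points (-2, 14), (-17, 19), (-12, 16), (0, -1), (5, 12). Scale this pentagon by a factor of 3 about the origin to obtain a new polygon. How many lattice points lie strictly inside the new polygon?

By the shoelace formula, twice the signed area is |[(-2)·19 − (-17)·14] + [(-17)·16 − (-12)·19] + [(-12)·(-1) − 0·16] + [0·12 − 5·(-1)] + [5·14 − (-2)·12]| = 267, so the area is 267/2.
Along each edge there are gcd(|Δx|,|Δy|)+1 lattice points, so counting each shared vertex once the boundary has gcd(15,5) + gcd(5,3) + gcd(12,17) + gcd(5,13) + gcd(7,2) = 5+1+1+1+1 = 9.
Scaling by 3 multiplies the area by 3² = 9 (so the new area is 2403/2) and multiplies the boundary lattice-point count by 3, giving 27.
By Pick's theorem, the interior count of the dilated polygon is 2403/2 − 27/2 + 1 = 1189.

1189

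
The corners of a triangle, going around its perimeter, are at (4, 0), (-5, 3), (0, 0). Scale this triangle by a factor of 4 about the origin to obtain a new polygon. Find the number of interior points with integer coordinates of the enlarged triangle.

The shoelace formula gives twice the area as |(4·3 − (-5)·0) + ((-5)·0 − 0·3) + (0·0 − 4·0)| = 12, so the area is 6.
Summing gcd(|Δx|,|Δy|) over the edges gives the boundary count: gcd(9,3) + gcd(5,3) + gcd(4,0) = 3+1+4 = 8.
Scaling by 4 multiplies the area by 4² = 16 (so the new area is 96) and multiplies the boundary lattice-point count by 4, giving 32.
By Pick's theorem, the interior count of the dilated polygon is 96 − 32/2 + 1 = 81.

81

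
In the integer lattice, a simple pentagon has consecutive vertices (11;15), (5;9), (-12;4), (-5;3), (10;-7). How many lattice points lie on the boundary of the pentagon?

Summing gcd(|Δx|,|Δy|) over the edges gives the boundary count: gcd(6,6) + gcd(17,5) + gcd(7,1) + gcd(15,10) + gcd(1,22) = 6+1+1+5+1 = 14.

14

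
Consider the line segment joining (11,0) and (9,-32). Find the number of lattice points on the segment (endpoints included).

3

The number of lattice points on a segment between lattice points is gcd(|Δx|,|Δy|) + 1 = gcd(2,32) + 1 = 2 + 1 = 3.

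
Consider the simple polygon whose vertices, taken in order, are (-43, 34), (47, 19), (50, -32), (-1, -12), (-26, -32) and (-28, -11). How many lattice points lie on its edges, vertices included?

40

Along each edge there are gcd(|Δx|,|Δy|)+1 lattice points, so counting each shared vertex once the boundary has gcd(90,15) + gcd(3,51) + gcd(51,20) + gcd(25,20) + gcd(2,21) + gcd(15,45) = 15+3+1+5+1+15 = 40.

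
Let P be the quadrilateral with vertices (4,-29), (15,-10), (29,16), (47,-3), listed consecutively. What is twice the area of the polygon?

The shoelace formula gives twice the area as |[4·(-10) − 15·(-29)] + [15·16 − 29·(-10)] + [29·(-3) − 47·16] + [47·(-29) − 4·(-3)]| = 1265, so the area is 632.5.

1265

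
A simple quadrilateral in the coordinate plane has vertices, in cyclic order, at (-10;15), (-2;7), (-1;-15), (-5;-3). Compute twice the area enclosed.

180

By the shoelace formula, twice the signed area is |((-10)·7 − (-2)·15) + ((-2)·(-15) − (-1)·7) + ((-1)·(-3) − (-5)·(-15)) + ((-5)·15 − (-10)·(-3))| = 180, so the area is 90.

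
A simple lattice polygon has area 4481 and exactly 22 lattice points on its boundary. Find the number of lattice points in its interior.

Pick's theorem A = I + B/2 − 1 rearranges to I = A − B/2 + 1 = 4481 − 22/2 + 1 = 4471.

4471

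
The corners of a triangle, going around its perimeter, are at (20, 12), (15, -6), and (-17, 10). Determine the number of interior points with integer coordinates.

By the shoelace formula, twice the signed area is |[20·(-6) − 15·12] + [15·10 − (-17)·(-6)] + [(-17)·12 − 20·10]| = 656, so the area is 328.
The number of boundary lattice points is Σ gcd(|Δx|,|Δy|) = gcd(5,18) + gcd(32,16) + gcd(37,2) = 1+16+1 = 18.
By Pick's theorem A = I + B/2 − 1, so I = 328 − 18/2 + 1 = 320.

320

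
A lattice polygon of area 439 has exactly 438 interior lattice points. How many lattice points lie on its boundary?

Pick's theorem gives A = I + B/2 − 1, so B = 2(A − I + 1) = 2(439 − 438 + 1) = 4.

4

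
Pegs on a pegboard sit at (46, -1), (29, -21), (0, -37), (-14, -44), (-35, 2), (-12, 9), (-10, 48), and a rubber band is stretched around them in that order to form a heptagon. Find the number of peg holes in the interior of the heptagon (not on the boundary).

3527

Using the shoelace formula, 2A = |[46·(-21) − 29·(-1)] + [29·(-37) − 0·(-21)] + [0·(-44) − (-14)·(-37)] + [(-14)·2 − (-35)·(-44)] + [(-35)·9 − (-12)·2] + [(-12)·48 − (-10)·9] + [(-10)·(-1) − 46·48]| = 7071, so the area is 7071/2.
Summing gcd(|Δx|,|Δy|) over the edges gives the boundary count: gcd(17,20) + gcd(29,16) + gcd(14,7) + gcd(21,46) + gcd(23,7) + gcd(2,39) + gcd(56,49) = 1+1+7+1+1+1+7 = 19.
Pick's theorem gives I = A − B/2 + 1 = 7071/2 − 19/2 + 1 = 3527.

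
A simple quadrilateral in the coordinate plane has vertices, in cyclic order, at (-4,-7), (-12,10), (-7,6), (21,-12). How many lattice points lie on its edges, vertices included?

9

Summing gcd(|Δx|,|Δy|) over the edges gives the boundary count: gcd(8,17) + gcd(5,4) + gcd(28,18) + gcd(25,5) = 1+1+2+5 = 9.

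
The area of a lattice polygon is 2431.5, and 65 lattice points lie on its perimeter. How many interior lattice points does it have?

2400

From Pick's theorem, I = A − B/2 + 1 = 2431.5 − 65/2 + 1 = 2400.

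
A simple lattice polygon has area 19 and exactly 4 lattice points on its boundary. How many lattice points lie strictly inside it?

From Pick's theorem, I = A − B/2 + 1 = 19 − 4/2 + 1 = 18.

18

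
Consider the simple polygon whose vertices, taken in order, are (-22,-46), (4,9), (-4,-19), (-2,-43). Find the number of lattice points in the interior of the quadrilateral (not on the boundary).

The shoelace formula gives twice the area as |[(-22)·9 − 4·(-46)] + [4·(-19) − (-4)·9] + [(-4)·(-43) − (-2)·(-19)] + [(-2)·(-46) − (-22)·(-43)]| = 774, so the area is 387.
The number of boundary lattice points is Σ gcd(|Δx|,|Δy|) = gcd(26,55) + gcd(8,28) + gcd(2,24) + gcd(20,3) = 1+4+2+1 = 8.
Pick's theorem gives I = A − B/2 + 1 = 387 − 8/2 + 1 = 384.

384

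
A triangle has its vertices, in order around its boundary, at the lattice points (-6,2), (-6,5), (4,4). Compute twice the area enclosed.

30

By the shoelace formula, twice the signed area is |[(-6)·5 − (-6)·2] + [(-6)·4 − 4·5] + [4·2 − (-6)·4]| = 30, so the area is 15.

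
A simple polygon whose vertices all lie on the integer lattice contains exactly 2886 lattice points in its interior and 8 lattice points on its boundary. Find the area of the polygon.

Pick's theorem states A = I + B/2 − 1, so A = 2886 + 8/2 − 1 = 2889.

2889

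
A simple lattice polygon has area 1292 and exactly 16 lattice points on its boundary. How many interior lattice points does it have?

1285

From Pick's theorem, I = A − B/2 + 1 = 1292 − 16/2 + 1 = 1285.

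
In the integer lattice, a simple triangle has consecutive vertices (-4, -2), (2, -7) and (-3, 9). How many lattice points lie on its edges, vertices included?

Along each edge there are gcd(|Δx|,|Δy|)+1 lattice points, so counting each shared vertex once the boundary has gcd(6,5) + gcd(5,16) + gcd(1,11) = 1+1+1 = 3.

3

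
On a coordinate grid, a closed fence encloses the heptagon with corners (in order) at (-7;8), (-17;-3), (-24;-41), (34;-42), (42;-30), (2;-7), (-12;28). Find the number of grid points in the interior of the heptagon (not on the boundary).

Using the shoelace formula, 2A = |((-7)·(-3) − (-17)·8) + ((-17)·(-41) − (-24)·(-3)) + ((-24)·(-42) − 34·(-41)) + (34·(-30) − 42·(-42)) + (42·(-7) − 2·(-30)) + (2·28 − (-12)·(-7)) + ((-12)·8 − (-7)·28)| = 3766, so the area is 1883.
The number of boundary lattice points is Σ gcd(|Δx|,|Δy|) = gcd(10,11) + gcd(7,38) + gcd(58,1) + gcd(8,12) + gcd(40,23) + gcd(14,35) + gcd(5,20) = 1+1+1+4+1+7+5 = 20.
By Pick's theorem A = I + B/2 − 1, so I = 1883 − 20/2 + 1 = 1874.

1874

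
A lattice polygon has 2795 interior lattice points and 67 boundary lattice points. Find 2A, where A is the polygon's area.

By Pick's theorem, A = I + B/2 − 1 = 2795 + 67/2 − 1 = 5655/2.
Hence 2A = 5655.

5655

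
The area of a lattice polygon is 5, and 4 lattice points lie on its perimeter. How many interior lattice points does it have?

4

From Pick's theorem, I = A − B/2 + 1 = 5 − 4/2 + 1 = 4.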